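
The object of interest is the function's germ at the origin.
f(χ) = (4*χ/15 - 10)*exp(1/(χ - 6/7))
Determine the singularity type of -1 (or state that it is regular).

There is no denominator, hence no pole anywhere.
The essential point of exp(1/(χ - (6/7))) is 6/7, not -1.
So the germ continues analytically to -1.

The point is a regular point.


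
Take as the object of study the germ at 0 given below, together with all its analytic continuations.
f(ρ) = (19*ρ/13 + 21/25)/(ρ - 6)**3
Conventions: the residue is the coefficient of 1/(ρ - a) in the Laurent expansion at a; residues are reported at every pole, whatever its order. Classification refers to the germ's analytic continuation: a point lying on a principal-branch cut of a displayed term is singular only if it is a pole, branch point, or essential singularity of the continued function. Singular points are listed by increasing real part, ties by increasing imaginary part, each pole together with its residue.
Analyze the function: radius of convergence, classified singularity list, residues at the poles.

Denominator factor (ρ - 6)^3: pole of order 3 at 6, modulus 6.
The radius of convergence is the smallest modulus among the singular points: 6.
At the order-3 pole 6 set g(ρ) = (ρ - (6))^3*f(ρ) = 19*ρ/13 + 21/25.
Order-3 pole: residue = g''(a)/2; g''(6) = 0, so the residue is 0.

Radius of convergence at 0: 6.
At 6: a pole of order 3; residue 0.


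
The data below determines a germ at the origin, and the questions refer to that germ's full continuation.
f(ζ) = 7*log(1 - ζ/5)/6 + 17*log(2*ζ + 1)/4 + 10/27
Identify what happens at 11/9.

There is no denominator, hence no pole anywhere.
Branch term log(1 - ζ/(-1/2)): argument at 11/9 is 31/9, nonzero, so 11/9 is not its branch point (a point on a principal cut is still regular for the continued germ).
Branch term log(1 - ζ/(5)): argument at 11/9 is 34/45, nonzero, so 11/9 is not its branch point (a point on a principal cut is still regular for the continued germ).
So the germ continues analytically to 11/9.

The point is a regular point.


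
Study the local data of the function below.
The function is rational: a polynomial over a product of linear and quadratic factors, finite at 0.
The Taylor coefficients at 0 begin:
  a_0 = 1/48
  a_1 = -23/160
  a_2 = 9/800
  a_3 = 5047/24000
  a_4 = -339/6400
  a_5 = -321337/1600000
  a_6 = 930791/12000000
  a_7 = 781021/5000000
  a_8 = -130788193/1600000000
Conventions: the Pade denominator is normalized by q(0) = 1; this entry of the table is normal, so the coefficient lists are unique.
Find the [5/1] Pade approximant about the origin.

Taylor coefficients needed (read off): a_0 = 1/48, a_1 = -23/160, a_2 = 9/800, a_3 = 5047/24000, a_4 = -339/6400, a_5 = -321337/1600000, a_6 = 930791/12000000.
Write the denominator as Q(ε) = 1 + q1*ε. Requiring Q*f - P = O(ε^7) with deg P <= 5 kills the coefficients of ε^6..ε^6 in Q*f:
  ε^6: a_6 + q1*a_5 = 0, i.e. 930791/12000000 + (-321337/1600000)*q1 = 0.
Solving this linear system: q1 = 1861582/4820055.
The numerator is Q*f truncated at degree 5: P0 = a_0 = 1/48; P1 = a_1 + q1*a_0 = -12558719/92545056; P2 = a_2 + q1*a_1 = -34140287/771208800; P3 = a_3 + q1*a_2 = 331059263/1542417600; P4 = a_4 + q1*a_3 = 13071637741/462725280000; P5 = a_5 + q1*a_4 = -113775405869/514139200000.

The Pade approximant has numerator coefficients [1/48, -12558719/92545056, -34140287/771208800, 331059263/1542417600, 13071637741/462725280000, -113775405869/514139200000]; denominator coefficients [1, 1861582/4820055].


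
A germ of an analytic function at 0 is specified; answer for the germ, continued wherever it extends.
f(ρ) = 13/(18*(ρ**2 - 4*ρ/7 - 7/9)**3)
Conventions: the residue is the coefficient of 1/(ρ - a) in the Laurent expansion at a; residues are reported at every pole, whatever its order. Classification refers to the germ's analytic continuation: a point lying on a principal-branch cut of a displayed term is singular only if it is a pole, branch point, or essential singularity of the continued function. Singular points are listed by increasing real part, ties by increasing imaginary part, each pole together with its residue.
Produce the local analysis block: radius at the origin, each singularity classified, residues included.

Denominator factor (ρ**2 - 4*ρ/7 - 7/9)^3: discriminant 1516/441, real irrational roots 2/7 + (1/21)*sqrt(379) and 2/7 - (1/21)*sqrt(379); poles of order 3, moduli 2/7 + (1/21)*sqrt(379) and -2/7 + (1/21)*sqrt(379).
The radius of convergence is the smallest modulus among the singular points: -2/7 + (1/21)*sqrt(379).
The factor ρ**2 - 4*ρ/7 - 7/9 splits as (ρ - a)(ρ - a') with a = 2/7 - (1/21)*sqrt(379), a' = 2/7 + (1/21)*sqrt(379). At the order-3 pole a set g(ρ) = (ρ - a)^3*f(ρ) = [13/18] / (ρ - a')^3.
Order-3 pole: residue = g''(a)/2; g''(2/7 - (1/21)*sqrt(379)) = -(17697771/871039024)*sqrt(379), so the residue is -(17697771/1742078048)*sqrt(379).
The factor ρ**2 - 4*ρ/7 - 7/9 splits as (ρ - a)(ρ - a') with a = 2/7 + (1/21)*sqrt(379), a' = 2/7 - (1/21)*sqrt(379). At the order-3 pole a set g(ρ) = (ρ - a)^3*f(ρ) = [13/18] / (ρ - a')^3.
Order-3 pole: residue = g''(a)/2; g''(2/7 + (1/21)*sqrt(379)) = (17697771/871039024)*sqrt(379), so the residue is (17697771/1742078048)*sqrt(379).
List the singular points by increasing real part (a conjugate pair: the negative imaginary part first).

Radius of convergence at 0: -2/7 + (1/21)*sqrt(379).
At 2/7 - (1/21)*sqrt(379): a pole of order 3; residue -(17697771/1742078048)*sqrt(379).
At 2/7 + (1/21)*sqrt(379): a pole of order 3; residue (17697771/1742078048)*sqrt(379).


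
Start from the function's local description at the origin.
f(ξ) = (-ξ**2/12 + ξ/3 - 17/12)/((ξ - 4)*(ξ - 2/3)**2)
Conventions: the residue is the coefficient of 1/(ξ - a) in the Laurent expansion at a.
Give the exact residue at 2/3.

The residue is 53/1200.

At the order-2 pole 2/3 set g(ξ) = (ξ - (2/3))^2*f(ξ) = (-ξ**2/12 + ξ/3 - 17/12)/(ξ - 4).
Order-2 pole: residue = g'(a); g'(2/3) = 53/1200, so the residue is 53/1200.


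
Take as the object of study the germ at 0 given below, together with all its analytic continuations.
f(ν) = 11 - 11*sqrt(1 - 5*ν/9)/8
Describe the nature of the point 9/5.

The term (-11/8)*sqrt(1 - ν/(9/5)) has argument 1 - 9/5/(9/5) = 0 at 9/5: a square-root (algebraic, two-sheeted) branch point; the remaining terms are analytic or single-valued there.

The point is an algebraic (square-root) branch point.


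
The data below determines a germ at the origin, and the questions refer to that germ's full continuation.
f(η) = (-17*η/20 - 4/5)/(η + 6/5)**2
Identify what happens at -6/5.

The denominator factor η + 6/5 vanishes at -6/5 and appears to the power 2; the numerator there equals 11/50, nonzero, and no other factor vanishes.
Hence a pole whose order is the multiplicity, 2.

The point is a pole of order 2.


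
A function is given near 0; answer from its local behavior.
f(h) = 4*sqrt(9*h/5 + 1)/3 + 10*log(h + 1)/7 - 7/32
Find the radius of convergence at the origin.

The radius of convergence is 5/9.

Branch term (10/7)*log(1 - h/(-1)): its argument vanishes at h = -1, a logarithmic branch point, modulus 1.
Branch term (4/3)*sqrt(1 - h/(-5/9)): its argument vanishes at h = -5/9, a square-root branch point, modulus 5/9.
The radius of convergence is the smallest modulus among the singular points: 5/9.


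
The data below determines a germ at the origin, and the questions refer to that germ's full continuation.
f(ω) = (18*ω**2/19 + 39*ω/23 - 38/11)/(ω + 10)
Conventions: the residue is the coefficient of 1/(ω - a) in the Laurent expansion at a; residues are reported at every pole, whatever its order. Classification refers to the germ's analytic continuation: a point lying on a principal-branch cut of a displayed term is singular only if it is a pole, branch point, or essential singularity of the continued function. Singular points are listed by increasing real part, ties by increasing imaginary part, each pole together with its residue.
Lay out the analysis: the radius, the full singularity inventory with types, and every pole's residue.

Denominator factor (ω + 10): pole of order 1 at -10, modulus 10.
The radius of convergence is the smallest modulus among the singular points: 10.
At the order-1 pole -10 set g(ω) = (ω - (-10))*f(ω) = 18*ω**2/19 + 39*ω/23 - 38/11.
Simple pole: residue = g(a) at a = -10, which is 357284/4807.

Radius of convergence at 0: 10.
At -10: a pole of order 1; residue 357284/4807.


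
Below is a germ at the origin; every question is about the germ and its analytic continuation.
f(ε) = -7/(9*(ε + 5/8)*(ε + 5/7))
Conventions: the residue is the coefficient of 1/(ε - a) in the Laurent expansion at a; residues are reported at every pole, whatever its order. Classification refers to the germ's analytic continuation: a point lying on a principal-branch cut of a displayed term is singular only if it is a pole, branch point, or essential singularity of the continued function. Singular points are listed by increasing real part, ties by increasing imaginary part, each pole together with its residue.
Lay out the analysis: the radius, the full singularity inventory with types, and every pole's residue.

Denominator factor (ε + 5/7): pole of order 1 at -5/7, modulus 5/7.
Denominator factor (ε + 5/8): pole of order 1 at -5/8, modulus 5/8.
The radius of convergence is the smallest modulus among the singular points: 5/8.
At the order-1 pole -5/7 set g(ε) = (ε - (-5/7))*f(ε) = -7/(9*(ε + 5/8)).
Simple pole: residue = g(a) at a = -5/7, which is 392/45.
At the order-1 pole -5/8 set g(ε) = (ε - (-5/8))*f(ε) = -7/(9*(ε + 5/7)).
Simple pole: residue = g(a) at a = -5/8, which is -392/45.
List the singular points by increasing real part (a conjugate pair: the negative imaginary part first).

Radius of convergence at 0: 5/8.
At -5/7: a pole of order 1; residue 392/45.
At -5/8: a pole of order 1; residue -392/45.


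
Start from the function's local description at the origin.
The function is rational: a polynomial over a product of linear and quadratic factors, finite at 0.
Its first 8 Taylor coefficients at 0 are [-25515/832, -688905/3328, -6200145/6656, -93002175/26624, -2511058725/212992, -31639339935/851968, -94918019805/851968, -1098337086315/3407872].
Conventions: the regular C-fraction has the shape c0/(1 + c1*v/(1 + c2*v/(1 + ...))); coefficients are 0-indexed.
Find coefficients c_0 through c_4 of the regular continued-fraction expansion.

Taylor coefficients (read off): a_0 = -25515/832, a_1 = -688905/3328, a_2 = -6200145/6656, a_3 = -93002175/26624, a_4 = -2511058725/212992.
c0 = a_0 = -25515/832. Peel one level at a time: if S = 1 + c*v/S' with S'(0) = 1, then c is the v-coefficient of S and S' = c*v/(S - 1).
S_1 = c0/f = 1 + (-27/4)*v + (243/16)*v^2 + ...; c1 = -27/4.
S_2 = c1*v/(S_1 - 1) = 1 + (9/4)*v + (27/8)*v^2 + ...; c2 = 9/4.
S_3 = c2*v/(S_2 - 1) = 1 + (-3/2)*v + (9/16)*v^2 + ...; c3 = -3/2.
S_4 = c3*v/(S_3 - 1) = 1 + (3/8)*v + ...; c4 = 3/8.

The regular C-fraction coefficients are [-25515/832, -27/4, 9/4, -3/2, 3/8].


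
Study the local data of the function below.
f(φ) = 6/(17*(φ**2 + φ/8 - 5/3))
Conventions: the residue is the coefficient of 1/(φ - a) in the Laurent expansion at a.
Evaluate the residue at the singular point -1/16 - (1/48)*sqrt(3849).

The residue is -(48/21811)*sqrt(3849).

The factor φ**2 + φ/8 - 5/3 splits as (φ - a)(φ - a') with a = -1/16 - (1/48)*sqrt(3849), a' = -1/16 + (1/48)*sqrt(3849). At the order-1 pole a set g(φ) = (φ - a)*f(φ) = [6/17] / (φ - a').
Simple pole: residue = g(a) at a = -1/16 - (1/48)*sqrt(3849), which is -(48/21811)*sqrt(3849).


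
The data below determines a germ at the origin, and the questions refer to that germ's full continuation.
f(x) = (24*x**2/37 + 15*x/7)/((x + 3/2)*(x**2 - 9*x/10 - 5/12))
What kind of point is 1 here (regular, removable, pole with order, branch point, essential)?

The point is a regular point.

Denominator factors: x + 3/2 = 5/2 at x = 1; x**2 - 9*x/10 - 5/12 = -19/60 at x = 1 — none vanishes.
So the germ continues analytically to 1.


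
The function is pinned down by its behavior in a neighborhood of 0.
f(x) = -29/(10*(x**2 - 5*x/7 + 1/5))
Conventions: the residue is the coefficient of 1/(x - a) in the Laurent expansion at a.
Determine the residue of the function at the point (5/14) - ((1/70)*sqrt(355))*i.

The factor x**2 - 5*x/7 + 1/5 splits as (x - a)(x - a') with a = (5/14) - ((1/70)*sqrt(355))*i, a' = (5/14) + ((1/70)*sqrt(355))*i. At the order-1 pole a set g(x) = (x - a)*f(x) = [-29/10] / (x - a').
Simple pole: residue = g(a) at a = (5/14) - ((1/70)*sqrt(355))*i, which is -((203/710)*sqrt(355))*i.

The residue is -((203/710)*sqrt(355))*i.


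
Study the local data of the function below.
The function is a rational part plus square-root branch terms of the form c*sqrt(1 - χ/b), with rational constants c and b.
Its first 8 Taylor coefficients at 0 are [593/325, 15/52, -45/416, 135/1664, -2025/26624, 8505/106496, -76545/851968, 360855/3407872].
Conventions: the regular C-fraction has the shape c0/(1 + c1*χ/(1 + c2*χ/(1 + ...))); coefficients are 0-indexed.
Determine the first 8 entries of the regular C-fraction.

Taylor coefficients (read off): a_0 = 593/325, a_1 = 15/52, a_2 = -45/416, a_3 = 135/1664, a_4 = -2025/26624, a_5 = 8505/106496, a_6 = -76545/851968, a_7 = 360855/3407872.
c0 = a_0 = 593/325. Peel one level at a time: if S = 1 + c*χ/S' with S'(0) = 1, then c is the χ-coefficient of S and S' = c*χ/(S - 1).
S_1 = c0/f = 1 + (-375/2372)*χ + (948375/11252768)*χ^2 + ...; c1 = -375/2372.
S_2 = c1*χ/(S_1 - 1) = 1 + (2529/4744)*χ + (-9/64)*χ^2 + ...; c2 = 2529/4744.
S_3 = c2*χ/(S_2 - 1) = 1 + (593/2248)*χ + (-648149/5053504)*χ^2 + ...; c3 = 593/2248.
S_4 = c3*χ/(S_3 - 1) = 1 + (1093/2248)*χ + (-9/64)*χ^2 + ...; c4 = 1093/2248.
S_5 = c4*χ/(S_4 - 1) = 1 + (2529/8744)*χ + (-10189341/76457536)*χ^2 + ...; c5 = 2529/8744.
S_6 = c5*χ/(S_5 - 1) = 1 + (4029/8744)*χ + (-9/64)*χ^2 + ...; c6 = 4029/8744.
S_7 = c6*χ/(S_6 - 1) = 1 + (3279/10744)*χ + ...; c7 = 3279/10744.

The regular C-fraction coefficients are [593/325, -375/2372, 2529/4744, 593/2248, 1093/2248, 2529/8744, 4029/8744, 3279/10744].


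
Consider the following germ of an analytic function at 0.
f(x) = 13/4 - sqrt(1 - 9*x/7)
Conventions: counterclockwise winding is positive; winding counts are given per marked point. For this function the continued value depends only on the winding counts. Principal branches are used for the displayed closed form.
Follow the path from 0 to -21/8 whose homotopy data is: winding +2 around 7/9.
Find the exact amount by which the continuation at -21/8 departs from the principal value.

Continued minus principal equals 0.

The rational part is single-valued and drops out of the difference; each branch term changes only by its own monodromy.
(-1)*sqrt(1 - x/(7/9)): winding +2 is even, the square root returns to the same sheet, contribution 0.
Summing the contributions at x = -21/8 gives 0.


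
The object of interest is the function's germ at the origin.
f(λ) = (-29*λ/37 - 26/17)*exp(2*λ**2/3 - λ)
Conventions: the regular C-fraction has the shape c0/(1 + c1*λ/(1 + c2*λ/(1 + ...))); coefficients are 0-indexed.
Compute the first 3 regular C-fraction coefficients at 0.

Taylor coefficients (expand at 0): a_0 = -26/17, a_1 = 469/629, a_2 = -1888/1887.
c0 = a_0 = -26/17. Peel one level at a time: if S = 1 + c*λ/S' with S'(0) = 1, then c is the λ-coefficient of S and S' = c*λ/(S - 1).
S_1 = c0/f = 1 + (469/962)*λ + (-1156373/2776332)*λ^2 + ...; c1 = 469/962.
S_2 = c1*λ/(S_1 - 1) = 1 + (1156373/1353534)*λ + ...; c2 = 1156373/1353534.

The regular C-fraction coefficients are [-26/17, 469/962, 1156373/1353534].


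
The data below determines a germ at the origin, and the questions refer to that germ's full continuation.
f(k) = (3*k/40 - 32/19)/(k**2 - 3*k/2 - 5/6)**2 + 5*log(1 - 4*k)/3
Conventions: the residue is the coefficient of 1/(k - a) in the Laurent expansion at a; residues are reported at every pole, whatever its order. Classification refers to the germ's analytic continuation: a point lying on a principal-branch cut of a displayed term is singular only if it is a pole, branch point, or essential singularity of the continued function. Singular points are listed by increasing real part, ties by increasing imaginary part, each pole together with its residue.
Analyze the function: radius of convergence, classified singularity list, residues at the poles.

Denominator factor (k**2 - 3*k/2 - 5/6)^2: discriminant 67/12, real irrational roots 3/4 + (1/12)*sqrt(201) and 3/4 - (1/12)*sqrt(201); poles of order 2, moduli 3/4 + (1/12)*sqrt(201) and -3/4 + (1/12)*sqrt(201).
Branch term (5/3)*log(1 - k/(1/4)): its argument vanishes at k = 1/4, a logarithmic branch point, modulus 1/4.
The radius of convergence is the smallest modulus among the singular points: 1/4.
The branch term is analytic at 3/4 - (1/12)*sqrt(201) and contributes nothing to the residue; only the rational part matters.
The factor k**2 - 3*k/2 - 5/6 splits as (k - a)(k - a') with a = 3/4 - (1/12)*sqrt(201), a' = 3/4 + (1/12)*sqrt(201). At the order-2 pole a set g(k) = (k - a)^2*(rational part) = [3*k/40 - 32/19] / (k - a')^2.
Order-2 pole: residue = g'(a); g'(3/4 - (1/12)*sqrt(201)) = -(14847/852910)*sqrt(201), so the residue is -(14847/852910)*sqrt(201).
The branch term is analytic at 3/4 + (1/12)*sqrt(201) and contributes nothing to the residue; only the rational part matters.
The factor k**2 - 3*k/2 - 5/6 splits as (k - a)(k - a') with a = 3/4 + (1/12)*sqrt(201), a' = 3/4 - (1/12)*sqrt(201). At the order-2 pole a set g(k) = (k - a)^2*(rational part) = [3*k/40 - 32/19] / (k - a')^2.
Order-2 pole: residue = g'(a); g'(3/4 + (1/12)*sqrt(201)) = (14847/852910)*sqrt(201), so the residue is (14847/852910)*sqrt(201).
List the singular points by increasing real part (a conjugate pair: the negative imaginary part first).

Radius of convergence at 0: 1/4.
At 3/4 - (1/12)*sqrt(201): a pole of order 2; residue -(14847/852910)*sqrt(201).
At 1/4: a logarithmic branch point.
At 3/4 + (1/12)*sqrt(201): a pole of order 2; residue (14847/852910)*sqrt(201).


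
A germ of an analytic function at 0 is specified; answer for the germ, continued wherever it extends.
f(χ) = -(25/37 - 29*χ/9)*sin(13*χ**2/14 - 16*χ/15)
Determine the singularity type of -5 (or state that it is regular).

There is no denominator, hence no pole anywhere.
The factor -sin(13*χ**2/14 - 16*χ/15) is entire.
So the germ continues analytically to -5.

The point is a regular point.


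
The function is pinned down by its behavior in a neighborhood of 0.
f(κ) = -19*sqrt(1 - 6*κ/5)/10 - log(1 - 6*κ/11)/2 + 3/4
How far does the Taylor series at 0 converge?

Branch term (-1/2)*log(1 - κ/(11/6)): its argument vanishes at κ = 11/6, a logarithmic branch point, modulus 11/6.
Branch term (-19/10)*sqrt(1 - κ/(5/6)): its argument vanishes at κ = 5/6, a square-root branch point, modulus 5/6.
The radius of convergence is the smallest modulus among the singular points: 5/6.

The radius of convergence is 5/6.


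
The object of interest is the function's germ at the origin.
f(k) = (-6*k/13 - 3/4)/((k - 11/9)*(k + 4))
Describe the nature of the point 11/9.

The point is a pole of order 1.

The denominator factor k - 11/9 vanishes at 11/9 and appears to the power 1; the numerator there equals -205/156, nonzero, and no other factor vanishes.
Hence a pole whose order is the multiplicity, 1.


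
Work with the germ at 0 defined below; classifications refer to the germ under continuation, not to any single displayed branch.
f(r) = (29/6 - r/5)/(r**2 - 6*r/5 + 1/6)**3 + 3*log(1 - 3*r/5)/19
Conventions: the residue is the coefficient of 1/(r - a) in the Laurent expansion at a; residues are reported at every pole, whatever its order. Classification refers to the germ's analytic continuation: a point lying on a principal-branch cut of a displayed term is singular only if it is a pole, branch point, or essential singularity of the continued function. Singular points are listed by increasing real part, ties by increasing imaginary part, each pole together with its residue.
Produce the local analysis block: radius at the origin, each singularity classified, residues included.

Denominator factor (r**2 - 6*r/5 + 1/6)^3: discriminant 58/75, real irrational roots 3/5 + (1/30)*sqrt(174) and 3/5 - (1/30)*sqrt(174); poles of order 3, moduli 3/5 + (1/30)*sqrt(174) and 3/5 - (1/30)*sqrt(174).
Branch term (3/19)*log(1 - r/(5/3)): its argument vanishes at r = 5/3, a logarithmic branch point, modulus 5/3.
The radius of convergence is the smallest modulus among the singular points: 3/5 - (1/30)*sqrt(174).
The branch term is analytic at 3/5 - (1/30)*sqrt(174) and contributes nothing to the residue; only the rational part matters.
The factor r**2 - 6*r/5 + 1/6 splits as (r - a)(r - a') with a = 3/5 - (1/30)*sqrt(174), a' = 3/5 + (1/30)*sqrt(174). At the order-3 pole a set g(r) = (r - a)^3*(rational part) = [29/6 - r/5] / (r - a')^3.
Order-3 pole: residue = g''(a)/2; g''(3/5 - (1/30)*sqrt(174)) = -(795375/97556)*sqrt(174), so the residue is -(795375/195112)*sqrt(174).
The branch term is analytic at 3/5 + (1/30)*sqrt(174) and contributes nothing to the residue; only the rational part matters.
The factor r**2 - 6*r/5 + 1/6 splits as (r - a)(r - a') with a = 3/5 + (1/30)*sqrt(174), a' = 3/5 - (1/30)*sqrt(174). At the order-3 pole a set g(r) = (r - a)^3*(rational part) = [29/6 - r/5] / (r - a')^3.
Order-3 pole: residue = g''(a)/2; g''(3/5 + (1/30)*sqrt(174)) = (795375/97556)*sqrt(174), so the residue is (795375/195112)*sqrt(174).
List the singular points by increasing real part (a conjugate pair: the negative imaginary part first).

Radius of convergence at 0: 3/5 - (1/30)*sqrt(174).
At 3/5 - (1/30)*sqrt(174): a pole of order 3; residue -(795375/195112)*sqrt(174).
At 3/5 + (1/30)*sqrt(174): a pole of order 3; residue (795375/195112)*sqrt(174).
At 5/3: a logarithmic branch point.


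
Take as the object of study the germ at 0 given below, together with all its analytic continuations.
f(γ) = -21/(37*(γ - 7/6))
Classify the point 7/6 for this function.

The point is a pole of order 1.

The denominator factor γ - 7/6 vanishes at 7/6 and appears to the power 1; the numerator there equals -21/37, nonzero, and no other factor vanishes.
Hence a pole whose order is the multiplicity, 1.


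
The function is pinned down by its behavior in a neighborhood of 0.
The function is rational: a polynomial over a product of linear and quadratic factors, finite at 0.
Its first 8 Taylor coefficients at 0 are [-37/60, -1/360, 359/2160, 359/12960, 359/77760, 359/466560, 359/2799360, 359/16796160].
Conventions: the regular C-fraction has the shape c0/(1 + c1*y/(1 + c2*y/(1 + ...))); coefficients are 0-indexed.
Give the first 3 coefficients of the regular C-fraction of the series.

The regular C-fraction coefficients are [-37/60, -1/222, 2214/37].

Taylor coefficients (read off): a_0 = -37/60, a_1 = -1/360, a_2 = 359/2160.
c0 = a_0 = -37/60. Peel one level at a time: if S = 1 + c*y/S' with S'(0) = 1, then c is the y-coefficient of S and S' = c*y/(S - 1).
S_1 = c0/f = 1 + (-1/222)*y + (369/1369)*y^2 + ...; c1 = -1/222.
S_2 = c1*y/(S_1 - 1) = 1 + (2214/37)*y + ...; c2 = 2214/37.


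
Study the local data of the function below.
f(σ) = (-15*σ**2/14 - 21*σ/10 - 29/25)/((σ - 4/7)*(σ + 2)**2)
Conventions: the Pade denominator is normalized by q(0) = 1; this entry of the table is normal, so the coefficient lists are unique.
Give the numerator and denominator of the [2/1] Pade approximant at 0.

The Pade approximant has numerator coefficients [203/400, 945749/2257440, -373731/7524800]; denominator coefficients [1, -97907/56436].

Taylor coefficients needed (expand at 0): a_0 = 203/400, a_1 = 2079/1600, a_2 = 14109/6400, a_3 = 97907/25600.
Write the denominator as Q(σ) = 1 + q1*σ. Requiring Q*f - P = O(σ^4) with deg P <= 2 kills the coefficients of σ^3..σ^3 in Q*f:
  σ^3: a_3 + q1*a_2 = 0, i.e. 97907/25600 + (14109/6400)*q1 = 0.
Solving this linear system: q1 = -97907/56436.
The numerator is Q*f truncated at degree 2: P0 = a_0 = 203/400; P1 = a_1 + q1*a_0 = 945749/2257440; P2 = a_2 + q1*a_1 = -373731/7524800.


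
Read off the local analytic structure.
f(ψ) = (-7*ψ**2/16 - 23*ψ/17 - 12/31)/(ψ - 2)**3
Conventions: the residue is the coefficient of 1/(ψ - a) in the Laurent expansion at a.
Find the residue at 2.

The residue is -7/16.

At the order-3 pole 2 set g(ψ) = (ψ - (2))^3*f(ψ) = -7*ψ**2/16 - 23*ψ/17 - 12/31.
Order-3 pole: residue = g''(a)/2; g''(2) = -7/8, so the residue is -7/16.


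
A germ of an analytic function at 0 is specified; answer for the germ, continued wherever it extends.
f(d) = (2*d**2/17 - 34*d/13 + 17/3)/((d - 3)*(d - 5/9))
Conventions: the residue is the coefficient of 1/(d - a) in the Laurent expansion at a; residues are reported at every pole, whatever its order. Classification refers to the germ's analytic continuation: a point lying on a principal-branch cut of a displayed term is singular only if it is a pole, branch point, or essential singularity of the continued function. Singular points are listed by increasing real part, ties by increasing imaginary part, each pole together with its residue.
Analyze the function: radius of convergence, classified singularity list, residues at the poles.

Denominator factor (d - 3): pole of order 1 at 3, modulus 3.
Denominator factor (d - 5/9): pole of order 1 at 5/9, modulus 5/9.
The radius of convergence is the smallest modulus among the singular points: 5/9.
At the order-1 pole 5/9 set g(d) = (d - (5/9))*f(d) = (2*d**2/17 - 34*d/13 + 17/3)/(d - 3).
Simple pole: residue = g(a) at a = 5/9, which is -76079/43758.
At the order-1 pole 3 set g(d) = (d - (3))*f(d) = (2*d**2/17 - 34*d/13 + 17/3)/(d - 5/9).
Simple pole: residue = g(a) at a = 3, which is -2229/4862.
List the singular points by increasing real part (a conjugate pair: the negative imaginary part first).

Radius of convergence at 0: 5/9.
At 5/9: a pole of order 1; residue -76079/43758.
At 3: a pole of order 1; residue -2229/4862.


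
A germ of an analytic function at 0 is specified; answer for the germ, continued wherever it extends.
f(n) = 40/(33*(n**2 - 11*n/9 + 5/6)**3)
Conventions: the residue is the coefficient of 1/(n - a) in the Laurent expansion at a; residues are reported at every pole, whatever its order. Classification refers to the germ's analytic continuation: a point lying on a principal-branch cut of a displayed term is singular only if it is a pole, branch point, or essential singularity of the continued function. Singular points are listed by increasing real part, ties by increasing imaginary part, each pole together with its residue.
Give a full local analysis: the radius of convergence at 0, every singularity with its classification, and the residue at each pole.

Radius of convergence at 0: (1/6)*sqrt(30).
At (11/18) - ((1/18)*sqrt(149))*i: a pole of order 3; residue ((4723920/36387439)*sqrt(149))*i.
At (11/18) + ((1/18)*sqrt(149))*i: a pole of order 3; residue -((4723920/36387439)*sqrt(149))*i.

Denominator factor (n**2 - 11*n/9 + 5/6)^3: discriminant -149/81, complex-conjugate roots (11/18) + ((1/18)*sqrt(149))*i and (11/18) - ((1/18)*sqrt(149))*i; poles of order 3, moduli (1/6)*sqrt(30) and (1/6)*sqrt(30).
The radius of convergence is the smallest modulus among the singular points: (1/6)*sqrt(30).
The factor n**2 - 11*n/9 + 5/6 splits as (n - a)(n - a') with a = (11/18) - ((1/18)*sqrt(149))*i, a' = (11/18) + ((1/18)*sqrt(149))*i. At the order-3 pole a set g(n) = (n - a)^3*f(n) = [40/33] / (n - a')^3.
Order-3 pole: residue = g''(a)/2; g''((11/18) - ((1/18)*sqrt(149))*i) = ((9447840/36387439)*sqrt(149))*i, so the residue is ((4723920/36387439)*sqrt(149))*i.
The factor n**2 - 11*n/9 + 5/6 splits as (n - a)(n - a') with a = (11/18) + ((1/18)*sqrt(149))*i, a' = (11/18) - ((1/18)*sqrt(149))*i. At the order-3 pole a set g(n) = (n - a)^3*f(n) = [40/33] / (n - a')^3.
Order-3 pole: residue = g''(a)/2; g''((11/18) + ((1/18)*sqrt(149))*i) = -((9447840/36387439)*sqrt(149))*i, so the residue is -((4723920/36387439)*sqrt(149))*i.
List the singular points by increasing real part (a conjugate pair: the negative imaginary part first).


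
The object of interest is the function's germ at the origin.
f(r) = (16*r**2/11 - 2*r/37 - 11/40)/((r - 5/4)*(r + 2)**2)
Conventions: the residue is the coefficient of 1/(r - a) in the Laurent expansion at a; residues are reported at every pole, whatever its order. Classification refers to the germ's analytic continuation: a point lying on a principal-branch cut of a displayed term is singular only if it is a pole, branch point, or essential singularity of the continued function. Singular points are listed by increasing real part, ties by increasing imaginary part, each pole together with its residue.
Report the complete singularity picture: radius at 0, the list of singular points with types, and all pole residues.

Radius of convergence at 0: 5/4.
At -2: a pole of order 2; residue 437394/343915.
At 5/4: a pole of order 1; residue 62846/343915.

Denominator factor (r - 5/4): pole of order 1 at 5/4, modulus 5/4.
Denominator factor (r + 2)^2: pole of order 2 at -2, modulus 2.
The radius of convergence is the smallest modulus among the singular points: 5/4.
At the order-2 pole -2 set g(r) = (r - (-2))^2*f(r) = (16*r**2/11 - 2*r/37 - 11/40)/(r - 5/4).
Order-2 pole: residue = g'(a); g'(-2) = 437394/343915, so the residue is 437394/343915.
At the order-1 pole 5/4 set g(r) = (r - (5/4))*f(r) = (16*r**2/11 - 2*r/37 - 11/40)/(r + 2)**2.
Simple pole: residue = g(a) at a = 5/4, which is 62846/343915.
List the singular points by increasing real part (a conjugate pair: the negative imaginary part first).


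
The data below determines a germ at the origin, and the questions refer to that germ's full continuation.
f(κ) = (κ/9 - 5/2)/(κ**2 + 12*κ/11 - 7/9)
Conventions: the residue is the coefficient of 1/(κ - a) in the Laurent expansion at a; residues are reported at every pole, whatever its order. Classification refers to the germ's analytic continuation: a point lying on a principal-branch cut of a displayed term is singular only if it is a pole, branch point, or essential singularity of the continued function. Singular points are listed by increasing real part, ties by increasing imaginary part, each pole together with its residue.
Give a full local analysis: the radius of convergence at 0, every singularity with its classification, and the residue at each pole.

Denominator factor (κ**2 + 12*κ/11 - 7/9): discriminant 4684/1089, real irrational roots -6/11 + (1/33)*sqrt(1171) and -6/11 - (1/33)*sqrt(1171); poles of order 1, moduli -6/11 + (1/33)*sqrt(1171) and 6/11 + (1/33)*sqrt(1171).
The radius of convergence is the smallest modulus among the singular points: -6/11 + (1/33)*sqrt(1171).
The factor κ**2 + 12*κ/11 - 7/9 splits as (κ - a)(κ - a') with a = -6/11 - (1/33)*sqrt(1171), a' = -6/11 + (1/33)*sqrt(1171). At the order-1 pole a set g(κ) = (κ - a)*f(κ) = [κ/9 - 5/2] / (κ - a').
Simple pole: residue = g(a) at a = -6/11 - (1/33)*sqrt(1171), which is 1/18 + (169/4684)*sqrt(1171).
The factor κ**2 + 12*κ/11 - 7/9 splits as (κ - a)(κ - a') with a = -6/11 + (1/33)*sqrt(1171), a' = -6/11 - (1/33)*sqrt(1171). At the order-1 pole a set g(κ) = (κ - a)*f(κ) = [κ/9 - 5/2] / (κ - a').
Simple pole: residue = g(a) at a = -6/11 + (1/33)*sqrt(1171), which is 1/18 - (169/4684)*sqrt(1171).
List the singular points by increasing real part (a conjugate pair: the negative imaginary part first).

Radius of convergence at 0: -6/11 + (1/33)*sqrt(1171).
At -6/11 - (1/33)*sqrt(1171): a pole of order 1; residue 1/18 + (169/4684)*sqrt(1171).
At -6/11 + (1/33)*sqrt(1171): a pole of order 1; residue 1/18 - (169/4684)*sqrt(1171).


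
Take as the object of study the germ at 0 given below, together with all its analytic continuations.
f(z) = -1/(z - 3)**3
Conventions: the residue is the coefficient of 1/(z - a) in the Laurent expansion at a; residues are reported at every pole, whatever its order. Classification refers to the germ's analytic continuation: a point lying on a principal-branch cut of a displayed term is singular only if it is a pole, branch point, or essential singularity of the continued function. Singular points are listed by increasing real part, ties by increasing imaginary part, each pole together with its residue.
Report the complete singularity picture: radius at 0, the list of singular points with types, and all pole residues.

Radius of convergence at 0: 3.
At 3: a pole of order 3; residue 0.

Denominator factor (z - 3)^3: pole of order 3 at 3, modulus 3.
The radius of convergence is the smallest modulus among the singular points: 3.
At the order-3 pole 3 set g(z) = (z - (3))^3*f(z) = -1.
Order-3 pole: residue = g''(a)/2; g''(3) = 0, so the residue is 0.


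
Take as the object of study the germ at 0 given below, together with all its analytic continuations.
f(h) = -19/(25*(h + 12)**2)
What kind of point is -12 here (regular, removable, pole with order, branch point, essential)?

The point is a pole of order 2.

The denominator factor h + 12 vanishes at -12 and appears to the power 2; the numerator there equals -19/25, nonzero, and no other factor vanishes.
Hence a pole whose order is the multiplicity, 2.


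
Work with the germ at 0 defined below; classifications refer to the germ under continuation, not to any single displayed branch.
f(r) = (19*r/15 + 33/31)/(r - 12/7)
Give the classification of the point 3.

The point is a regular point.

Denominator factors: r - 12/7 = 9/7 at r = 3 — none vanishes.
So the germ continues analytically to 3.


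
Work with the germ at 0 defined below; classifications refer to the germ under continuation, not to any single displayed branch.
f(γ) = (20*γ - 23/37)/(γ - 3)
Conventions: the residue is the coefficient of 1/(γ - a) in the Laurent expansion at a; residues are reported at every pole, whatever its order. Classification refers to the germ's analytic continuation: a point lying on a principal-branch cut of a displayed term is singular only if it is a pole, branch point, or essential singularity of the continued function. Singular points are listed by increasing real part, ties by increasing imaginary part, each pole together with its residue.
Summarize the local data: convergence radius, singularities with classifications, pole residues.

Denominator factor (γ - 3): pole of order 1 at 3, modulus 3.
The radius of convergence is the smallest modulus among the singular points: 3.
At the order-1 pole 3 set g(γ) = (γ - (3))*f(γ) = 20*γ - 23/37.
Simple pole: residue = g(a) at a = 3, which is 2197/37.

Radius of convergence at 0: 3.
At 3: a pole of order 1; residue 2197/37.


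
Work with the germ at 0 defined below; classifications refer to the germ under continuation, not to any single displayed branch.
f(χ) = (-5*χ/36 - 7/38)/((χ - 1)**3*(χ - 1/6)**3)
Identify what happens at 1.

The point is a pole of order 3.

The denominator factor χ - 1 vanishes at 1 and appears to the power 3; the numerator there equals -221/684, nonzero, and no other factor vanishes.
Hence a pole whose order is the multiplicity, 3.


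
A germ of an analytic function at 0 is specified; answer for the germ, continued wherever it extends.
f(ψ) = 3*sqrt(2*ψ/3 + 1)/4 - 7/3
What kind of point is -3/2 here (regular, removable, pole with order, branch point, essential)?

The term (3/4)*sqrt(1 - ψ/(-3/2)) has argument 1 - -3/2/(-3/2) = 0 at -3/2: a square-root (algebraic, two-sheeted) branch point; the remaining terms are analytic or single-valued there.

The point is an algebraic (square-root) branch point.


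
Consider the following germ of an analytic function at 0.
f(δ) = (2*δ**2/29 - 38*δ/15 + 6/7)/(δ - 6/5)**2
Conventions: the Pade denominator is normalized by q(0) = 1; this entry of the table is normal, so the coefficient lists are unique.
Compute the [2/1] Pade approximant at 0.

The Pade approximant has numerator coefficients [25/42, -5122165/3270078, -698809225/1137987144]; denominator coefficients [1, -11615/8651].

Taylor coefficients needed (expand at 0): a_0 = 25/42, a_1 = -145/189, a_2 = -216275/131544, a_3 = -290375/131544.
Write the denominator as Q(δ) = 1 + q1*δ. Requiring Q*f - P = O(δ^4) with deg P <= 2 kills the coefficients of δ^3..δ^3 in Q*f:
  δ^3: a_3 + q1*a_2 = 0, i.e. -290375/131544 + (-216275/131544)*q1 = 0.
Solving this linear system: q1 = -11615/8651.
The numerator is Q*f truncated at degree 2: P0 = a_0 = 25/42; P1 = a_1 + q1*a_0 = -5122165/3270078; P2 = a_2 + q1*a_1 = -698809225/1137987144.


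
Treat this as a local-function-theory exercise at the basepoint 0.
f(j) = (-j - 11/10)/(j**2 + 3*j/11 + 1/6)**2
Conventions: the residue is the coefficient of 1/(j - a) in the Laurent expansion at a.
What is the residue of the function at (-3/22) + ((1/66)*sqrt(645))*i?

The factor j**2 + 3*j/11 + 1/6 splits as (j - a)(j - a') with a = (-3/22) + ((1/66)*sqrt(645))*i, a' = (-3/22) - ((1/66)*sqrt(645))*i. At the order-2 pole a set g(j) = (j - a)^2*f(j) = [-j - 11/10] / (j - a')^2.
Order-2 pole: residue = g'(a); g'((-3/22) + ((1/66)*sqrt(645))*i) = ((38478/231125)*sqrt(645))*i, so the residue is ((38478/231125)*sqrt(645))*i.

The residue is ((38478/231125)*sqrt(645))*i.


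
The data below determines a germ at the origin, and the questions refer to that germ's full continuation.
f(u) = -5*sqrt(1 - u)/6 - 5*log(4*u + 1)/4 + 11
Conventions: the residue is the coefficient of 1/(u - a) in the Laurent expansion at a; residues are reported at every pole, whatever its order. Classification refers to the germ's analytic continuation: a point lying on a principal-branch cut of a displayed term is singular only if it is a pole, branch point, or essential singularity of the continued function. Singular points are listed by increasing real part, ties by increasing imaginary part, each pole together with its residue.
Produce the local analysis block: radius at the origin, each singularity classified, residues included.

Radius of convergence at 0: 1/4.
At -1/4: a logarithmic branch point.
At 1: an algebraic (square-root) branch point.

Branch term (-5/6)*sqrt(1 - u/(1)): its argument vanishes at u = 1, a square-root branch point, modulus 1.
Branch term (-5/4)*log(1 - u/(-1/4)): its argument vanishes at u = -1/4, a logarithmic branch point, modulus 1/4.
The radius of convergence is the smallest modulus among the singular points: 1/4.
List the singular points by increasing real part (a conjugate pair: the negative imaginary part first).


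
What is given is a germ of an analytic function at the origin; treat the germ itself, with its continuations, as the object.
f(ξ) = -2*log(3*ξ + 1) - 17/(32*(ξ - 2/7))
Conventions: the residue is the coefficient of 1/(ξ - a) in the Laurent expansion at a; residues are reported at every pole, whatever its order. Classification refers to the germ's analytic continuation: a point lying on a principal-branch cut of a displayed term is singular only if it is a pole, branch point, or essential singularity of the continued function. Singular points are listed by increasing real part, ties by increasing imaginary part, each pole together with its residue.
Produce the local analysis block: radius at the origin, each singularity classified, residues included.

Denominator factor (ξ - 2/7): pole of order 1 at 2/7, modulus 2/7.
Branch term (-2)*log(1 - ξ/(-1/3)): its argument vanishes at ξ = -1/3, a logarithmic branch point, modulus 1/3.
The radius of convergence is the smallest modulus among the singular points: 2/7.
The branch term is analytic at 2/7 and contributes nothing to the residue; only the rational part matters.
At the order-1 pole 2/7 set g(ξ) = (ξ - (2/7))*(rational part) = -17/32.
Simple pole: residue = g(a) at a = 2/7, which is -17/32.
List the singular points by increasing real part (a conjugate pair: the negative imaginary part first).

Radius of convergence at 0: 2/7.
At -1/3: a logarithmic branch point.
At 2/7: a pole of order 1; residue -17/32.


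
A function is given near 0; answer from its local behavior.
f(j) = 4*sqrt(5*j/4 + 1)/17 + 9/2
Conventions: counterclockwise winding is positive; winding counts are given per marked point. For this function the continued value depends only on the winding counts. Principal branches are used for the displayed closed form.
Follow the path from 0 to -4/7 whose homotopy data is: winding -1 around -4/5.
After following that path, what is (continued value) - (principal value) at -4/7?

The rational part is single-valued and drops out of the difference; each branch term changes only by its own monodromy.
(4/17)*sqrt(1 - j/(-4/5)): winding -1 is odd, the square root flips sign, contributing -2*(4/17)*sqrt(1 - (-4/7)/(-4/5)) = -2*(4/17)*sqrt(2/7) = -(8/119)*sqrt(14).
Summing the contributions at j = -4/7 gives -(8/119)*sqrt(14).

Continued minus principal equals -(8/119)*sqrt(14).
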